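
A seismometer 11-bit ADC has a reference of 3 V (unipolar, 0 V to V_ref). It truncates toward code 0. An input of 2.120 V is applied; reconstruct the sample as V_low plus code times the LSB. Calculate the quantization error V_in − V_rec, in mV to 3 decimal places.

One LSB is 3 V / 2048 = 1.465 mV.
(V_in − V_low)/LSB = (2.120 − 0)/0.00146484 = 1447.2533 → code 1447 (floor).
Code 1447 maps back to 0 + 1447×0.00146484 V = 2.1196289 V.
V_in − V_rec = 0.000371094 V = 0.371 mV.

0.371 mV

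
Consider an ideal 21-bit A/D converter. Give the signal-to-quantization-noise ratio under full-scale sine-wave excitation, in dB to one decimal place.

SNR ≈ 6.02·N + 1.76 dB = 6.02·21 + 1.76 = 128.18 dB.

128.2 dB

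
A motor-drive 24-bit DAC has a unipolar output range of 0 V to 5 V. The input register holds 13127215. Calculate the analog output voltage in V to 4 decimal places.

3.9122 V

LSB = 5 V / 2^24 = 0.30 µV.
V_out = 0 + 13127215 × 2.98023e-07 V = 3.91221 V.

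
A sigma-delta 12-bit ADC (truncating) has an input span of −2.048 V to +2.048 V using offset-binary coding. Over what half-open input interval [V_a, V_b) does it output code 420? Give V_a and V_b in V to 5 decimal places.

LSB = 4.096/2^12 = 1.000 mV.
V_a = V_low + 420·LSB = -1.628 V; V_b = V_low + 421·LSB = -1.627 V.

[-1.62800 V, -1.62700 V)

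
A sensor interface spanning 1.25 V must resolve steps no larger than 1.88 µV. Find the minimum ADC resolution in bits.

20 bits

Number of steps required ≥ 1.25 V / 1.88 µV = 664893.62.
Need 2^N ≥ 664893.62; 2^19 = 524288, 2^20 = 1048576.
Minimum N = 20.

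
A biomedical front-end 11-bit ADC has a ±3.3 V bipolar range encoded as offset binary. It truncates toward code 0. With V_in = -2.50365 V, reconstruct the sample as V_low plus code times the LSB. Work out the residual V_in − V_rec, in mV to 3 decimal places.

0.354 mV

LSB = 6.6/2^11 = 3.223 mV.
Scaled input = 247.1098 LSBs, so code = 247.
V_rec = (−3.3) + 247·0.00322266 = -2.5040039 V.
Difference: 0.000353906 V → 0.354 mV.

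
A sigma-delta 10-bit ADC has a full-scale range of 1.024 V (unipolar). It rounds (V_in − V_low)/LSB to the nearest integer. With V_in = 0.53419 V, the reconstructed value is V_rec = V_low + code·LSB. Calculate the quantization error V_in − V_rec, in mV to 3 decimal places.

Step size: 1.024 V ÷ 2^10 = 1.000 mV.
Scaled input = 534.1900 LSBs, so code = 534.
Code 534 maps back to 0 + 534×0.001 V = 0.534 V.
Difference: 0.00019 V → 0.190 mV.

0.190 mV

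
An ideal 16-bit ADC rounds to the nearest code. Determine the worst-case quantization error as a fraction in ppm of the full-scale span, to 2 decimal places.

7.63 ppm

Rounding → worst-case error = ½ LSB = V_FS/2^17, so 1e+06/131072 = 7.62939 ppm of full scale.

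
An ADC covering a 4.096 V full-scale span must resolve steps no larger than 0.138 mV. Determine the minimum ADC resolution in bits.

Number of steps required ≥ 4.096 V / 0.138 mV = 29681.16.
Need 2^N ≥ 29681.16; 2^14 = 16384, 2^15 = 32768.
Minimum N = 15.

15 bits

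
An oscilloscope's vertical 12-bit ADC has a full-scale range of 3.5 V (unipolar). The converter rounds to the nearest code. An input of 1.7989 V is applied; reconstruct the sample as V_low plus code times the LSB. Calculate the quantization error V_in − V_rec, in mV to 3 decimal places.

0.194 mV

Step size: 3.5 V ÷ 2^12 = 0.854 mV.
(1.7989 − 0)/0.000854492 = 2105.2270; round gives code 2105.
V_rec = 0 + 2105·0.000854492 = 1.7987061 V.
V_in − V_rec = 0.000193945 V = 0.194 mV.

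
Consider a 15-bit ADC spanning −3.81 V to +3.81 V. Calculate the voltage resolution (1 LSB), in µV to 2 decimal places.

Full-scale span = 7.62 V.
LSB = 7.62 / 2^15 = 7.62 / 32768 = 0.000232544 V = 232.54 µV.

232.54 µV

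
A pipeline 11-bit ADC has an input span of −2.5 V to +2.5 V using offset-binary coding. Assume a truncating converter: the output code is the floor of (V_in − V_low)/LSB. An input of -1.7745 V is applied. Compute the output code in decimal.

LSB = 5 V / 2048 = 2.441 mV.
(-1.7745 − (−2.5)) / 0.00244141 = 297.165 LSBs.
Floor → code 297.

code 297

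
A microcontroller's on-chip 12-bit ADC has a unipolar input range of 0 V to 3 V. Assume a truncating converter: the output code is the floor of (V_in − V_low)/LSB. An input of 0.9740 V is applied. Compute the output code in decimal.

Full-scale span = 3 V; LSB = 3/2^12 = 0.732 mV.
Input sits at 1329.835 steps above V_low.
Floor → code 1329.

code 1329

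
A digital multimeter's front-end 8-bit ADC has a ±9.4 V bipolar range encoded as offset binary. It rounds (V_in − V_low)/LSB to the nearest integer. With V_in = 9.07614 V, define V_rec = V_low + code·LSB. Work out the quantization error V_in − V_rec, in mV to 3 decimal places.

-30.110 mV

One LSB is 18.8 V / 256 = 73.438 mV.
(V_in − V_low)/LSB = (9.07614 − (−9.4))/0.0734375 = 251.5900 → code 252 (round).
Code 252 maps back to (−9.4) + 252×0.0734375 V = 9.10625 V.
Error = 9.07614 − 9.10625 = -0.03011 V = -30.110 mV.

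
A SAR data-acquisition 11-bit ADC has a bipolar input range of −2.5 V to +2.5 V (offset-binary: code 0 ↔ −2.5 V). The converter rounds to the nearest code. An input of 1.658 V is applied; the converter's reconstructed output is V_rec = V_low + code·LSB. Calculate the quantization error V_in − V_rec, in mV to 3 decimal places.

LSB = 5/2^11 = 2.441 mV.
Scaled input = 1703.1168 LSBs, so code = 1703.
Code 1703 maps back to (−2.5) + 1703×0.00244141 V = 1.6577148 V.
V_in − V_rec = 0.000285156 V = 0.285 mV.

0.285 mV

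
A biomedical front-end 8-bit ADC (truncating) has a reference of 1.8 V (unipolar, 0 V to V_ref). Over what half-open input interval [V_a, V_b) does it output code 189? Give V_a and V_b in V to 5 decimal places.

LSB = 1.8/2^8 = 7.031 mV.
V_a = V_low + 189·LSB = 1.32891 V; V_b = V_low + 190·LSB = 1.33594 V.

[1.32891 V, 1.33594 V)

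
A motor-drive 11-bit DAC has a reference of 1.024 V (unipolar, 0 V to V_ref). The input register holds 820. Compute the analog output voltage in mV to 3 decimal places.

LSB = 1.024 V / 2^11 = 0.500 mV.
V_out = 0 + 820 × 0.0005 V = 0.41 V.
= 410.000 mV.

410.000 mV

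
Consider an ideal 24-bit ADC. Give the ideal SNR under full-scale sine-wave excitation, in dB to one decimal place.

SNR ≈ 6.02·N + 1.76 dB = 6.02·24 + 1.76 = 146.24 dB.

146.2 dB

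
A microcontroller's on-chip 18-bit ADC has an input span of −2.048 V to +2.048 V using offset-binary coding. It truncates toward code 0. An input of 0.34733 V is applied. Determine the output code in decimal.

With 262144 levels over 4.096 V, one step is 15.62 µV.
Input sits at 153301.120 steps above V_low.
Floor → code 153301.

code 153301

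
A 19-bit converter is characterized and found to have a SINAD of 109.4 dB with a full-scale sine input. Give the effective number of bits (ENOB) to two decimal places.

17.88 bits

ENOB = (SINAD − 1.76) / 6.02 = (109.4 − 1.76)/6.02 = 17.880.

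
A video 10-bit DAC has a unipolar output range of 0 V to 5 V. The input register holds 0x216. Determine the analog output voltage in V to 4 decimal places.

LSB = 5 V / 2^10 = 4.883 mV.
Code 0x216 = 534 decimal.
V_out = 0 + 534 × 0.00488281 V = 2.60742 V.

2.6074 V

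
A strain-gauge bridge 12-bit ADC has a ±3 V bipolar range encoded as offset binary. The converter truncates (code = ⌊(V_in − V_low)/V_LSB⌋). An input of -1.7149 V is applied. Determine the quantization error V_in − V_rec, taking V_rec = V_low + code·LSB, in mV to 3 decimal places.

LSB = 6/2^12 = 1.465 mV.
(-1.7149 − (−3))/0.00146484 = 877.2949; ⌊·⌋ gives code 877.
V_rec = (−3) + 877·0.00146484 = -1.715332 V.
Difference: 0.000432031 V → 0.432 mV.

0.432 mV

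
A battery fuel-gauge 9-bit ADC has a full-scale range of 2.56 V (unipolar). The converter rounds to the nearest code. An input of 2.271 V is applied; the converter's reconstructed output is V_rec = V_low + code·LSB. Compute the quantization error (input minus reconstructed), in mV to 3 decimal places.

Step size: 2.56 V ÷ 2^9 = 5.000 mV.
Scaled input = 454.2000 LSBs, so code = 454.
Code 454 maps back to 0 + 454×0.005 V = 2.27 V.
Error = 2.271 − 2.27 = 0.001 V = 1.000 mV.

1.000 mV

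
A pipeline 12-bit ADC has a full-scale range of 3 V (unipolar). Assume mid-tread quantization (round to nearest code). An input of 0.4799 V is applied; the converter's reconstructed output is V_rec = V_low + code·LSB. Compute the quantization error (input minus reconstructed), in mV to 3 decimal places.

One LSB is 3 V / 4096 = 0.732 mV.
Scaled input = 655.2235 LSBs, so code = 655.
Reconstructed: 0.47973633 V.
Difference: 0.000163672 V → 0.164 mV.

0.164 mV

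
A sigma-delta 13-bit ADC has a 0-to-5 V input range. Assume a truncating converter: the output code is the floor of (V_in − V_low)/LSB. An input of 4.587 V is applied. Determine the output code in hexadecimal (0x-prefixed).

code 0x1D5B (decimal 7515)

LSB = 5 V / 8192 = 0.610 mV.
(V_in − V_low)/LSB = (4.587 − 0) / 0.000610352 = 7515.341.
⌊·⌋(7515.341) = 7515.
In hexadecimal (0x-prefixed): 0x1D5B.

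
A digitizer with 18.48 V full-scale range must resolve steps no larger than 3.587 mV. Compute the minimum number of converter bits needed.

Number of steps required ≥ 18.48 V / 3.587 mV = 5151.94.
Need 2^N ≥ 5151.94; 2^12 = 4096, 2^13 = 8192.
Minimum N = 13.

13 bits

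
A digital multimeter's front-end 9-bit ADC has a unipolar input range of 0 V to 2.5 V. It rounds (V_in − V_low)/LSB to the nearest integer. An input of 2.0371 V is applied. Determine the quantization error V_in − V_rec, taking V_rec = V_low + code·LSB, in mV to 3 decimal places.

One LSB is 2.5 V / 512 = 4.883 mV.
Scaled input = 417.1981 LSBs, so code = 417.
V_rec = 0 + 417·0.00488281 = 2.0361328 V.
Difference: 0.000967187 V → 0.967 mV.

0.967 mV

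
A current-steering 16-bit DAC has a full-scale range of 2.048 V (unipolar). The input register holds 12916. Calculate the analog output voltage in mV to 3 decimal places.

403.625 mV

LSB = 2.048 V / 2^16 = 31.25 µV.
V_out = 0 + 12916 × 3.125e-05 V = 0.403625 V.
= 403.625 mV.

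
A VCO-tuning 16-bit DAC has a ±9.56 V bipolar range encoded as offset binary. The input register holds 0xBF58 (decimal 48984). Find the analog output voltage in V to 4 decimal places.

4.7310 V

LSB = 19.12 V / 2^16 = 291.75 µV.
Code 0xBF58 = 48984 decimal.
V_out = (−9.56) + 48984 × 0.000291748 V = 4.73099 V.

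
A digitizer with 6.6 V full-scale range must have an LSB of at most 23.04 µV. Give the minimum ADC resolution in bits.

19 bits

Number of steps required ≥ 6.6 V / 23.04 µV = 286458.33.
Need 2^N ≥ 286458.33; 2^18 = 262144, 2^19 = 524288.
Minimum N = 19.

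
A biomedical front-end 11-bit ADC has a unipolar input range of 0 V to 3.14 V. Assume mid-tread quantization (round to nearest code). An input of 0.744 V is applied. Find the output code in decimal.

Full-scale span = 3.14 V; LSB = 3.14/2^11 = 1.533 mV.
Input sits at 485.259 steps above V_low.
So the output code is 485.

code 485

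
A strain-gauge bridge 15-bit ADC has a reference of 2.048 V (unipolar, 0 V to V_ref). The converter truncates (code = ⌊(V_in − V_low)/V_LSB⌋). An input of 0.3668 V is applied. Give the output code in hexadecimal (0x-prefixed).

Full-scale span = 2.048 V; LSB = 2.048/2^15 = 62.50 µV.
Input sits at 5868.800 steps above V_low.
Floor → code 5868.
In hexadecimal (0x-prefixed): 0x16EC.

code 0x16EC (decimal 5868)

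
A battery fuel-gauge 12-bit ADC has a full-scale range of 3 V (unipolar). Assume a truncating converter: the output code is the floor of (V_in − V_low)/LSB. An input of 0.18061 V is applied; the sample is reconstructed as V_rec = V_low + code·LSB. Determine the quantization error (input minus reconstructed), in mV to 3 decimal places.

Step size: 3 V ÷ 2^12 = 0.732 mV.
(V_in − V_low)/LSB = (0.18061 − 0)/0.000732422 = 246.5929 → code 246 (floor).
V_rec = 0 + 246·0.000732422 = 0.18017578 V.
V_in − V_rec = 0.000434219 V = 0.434 mV.

0.434 mV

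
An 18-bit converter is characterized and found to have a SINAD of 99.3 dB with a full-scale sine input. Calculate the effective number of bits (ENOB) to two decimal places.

16.20 bits

ENOB = (SINAD − 1.76) / 6.02 = (99.3 − 1.76)/6.02 = 16.203.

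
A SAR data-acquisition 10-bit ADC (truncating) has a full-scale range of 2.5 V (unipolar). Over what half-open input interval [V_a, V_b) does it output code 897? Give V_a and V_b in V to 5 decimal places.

[2.18994 V, 2.19238 V)

LSB = 2.5/2^10 = 2.441 mV.
V_a = V_low + 897·LSB = 2.18994 V; V_b = V_low + 898·LSB = 2.19238 V.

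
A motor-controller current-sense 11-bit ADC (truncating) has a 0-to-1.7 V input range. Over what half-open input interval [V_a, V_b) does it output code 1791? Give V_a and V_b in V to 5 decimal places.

[1.48667 V, 1.48750 V)

LSB = 1.7/2^11 = 0.830 mV.
V_a = V_low + 1791·LSB = 1.48667 V; V_b = V_low + 1792·LSB = 1.4875 V.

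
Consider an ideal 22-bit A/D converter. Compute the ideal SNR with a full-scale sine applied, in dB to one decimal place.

134.2 dB

SNR ≈ 6.02·N + 1.76 dB = 6.02·22 + 1.76 = 134.20 dB.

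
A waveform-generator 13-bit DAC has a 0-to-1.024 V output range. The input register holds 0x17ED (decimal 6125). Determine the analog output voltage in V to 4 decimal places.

LSB = 1.024 V / 2^13 = 125.00 µV.
Code 0x17ED = 6125 decimal.
V_out = 0 + 6125 × 0.000125 V = 0.765625 V.

0.7656 V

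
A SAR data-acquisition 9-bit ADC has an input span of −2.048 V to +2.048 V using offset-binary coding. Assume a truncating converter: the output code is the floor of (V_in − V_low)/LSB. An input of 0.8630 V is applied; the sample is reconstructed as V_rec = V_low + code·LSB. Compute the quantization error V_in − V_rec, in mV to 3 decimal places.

7.000 mV

One LSB is 4.096 V / 512 = 8.000 mV.
(V_in − V_low)/LSB = (0.8630 − (−2.048))/0.008 = 363.8750 → code 363 (floor).
Code 363 maps back to (−2.048) + 363×0.008 V = 0.856 V.
V_in − V_rec = 0.007 V = 7.000 mV.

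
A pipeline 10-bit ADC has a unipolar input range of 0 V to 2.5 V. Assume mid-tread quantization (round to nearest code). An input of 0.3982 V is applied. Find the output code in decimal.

code 163

Full-scale span = 2.5 V; LSB = 2.5/2^10 = 2.441 mV.
(V_in − V_low)/LSB = (0.3982 − 0) / 0.00244141 = 163.103.
round(163.103) = 163.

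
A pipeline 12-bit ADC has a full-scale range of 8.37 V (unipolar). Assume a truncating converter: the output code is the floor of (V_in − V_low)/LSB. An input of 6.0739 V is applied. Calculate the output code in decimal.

code 2972

Full-scale span = 8.37 V; LSB = 8.37/2^12 = 2.043 mV.
(6.0739 − 0) / 0.00204346 = 2972.365 LSBs.
⌊·⌋(2972.365) = 2972.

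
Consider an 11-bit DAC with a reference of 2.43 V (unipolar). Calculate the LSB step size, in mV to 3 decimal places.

Full-scale span = 2.43 V.
LSB = 2.43 / 2^11 = 2.43 / 2048 = 0.00118652 V = 1.187 mV.

1.187 mV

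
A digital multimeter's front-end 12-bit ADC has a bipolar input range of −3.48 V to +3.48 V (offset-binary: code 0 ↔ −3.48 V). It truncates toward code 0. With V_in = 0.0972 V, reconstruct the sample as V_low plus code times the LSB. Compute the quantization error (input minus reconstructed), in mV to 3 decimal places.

Step size: 6.96 V ÷ 2^12 = 1.699 mV.
Scaled input = 2105.2028 LSBs, so code = 2105.
Code 2105 maps back to (−3.48) + 2105×0.00169922 V = 0.096855469 V.
Error = 0.0972 − 0.096855469 = 0.000344531 V = 0.345 mV.

0.345 mV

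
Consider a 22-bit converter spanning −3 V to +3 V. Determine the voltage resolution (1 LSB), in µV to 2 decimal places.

Full-scale span = 6 V.
LSB = 6 / 2^22 = 6 / 4194304 = 1.43051e-06 V = 1.43 µV.

1.43 µV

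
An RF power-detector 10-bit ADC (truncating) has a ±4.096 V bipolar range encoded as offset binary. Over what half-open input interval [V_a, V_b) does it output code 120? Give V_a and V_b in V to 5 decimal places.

LSB = 8.192/2^10 = 8.000 mV.
V_a = V_low + 120·LSB = -3.136 V; V_b = V_low + 121·LSB = -3.128 V.

[-3.13600 V, -3.12800 V)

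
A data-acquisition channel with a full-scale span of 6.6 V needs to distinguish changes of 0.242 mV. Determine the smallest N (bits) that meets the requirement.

Number of steps required ≥ 6.6 V / 0.242 mV = 27272.73.
Need 2^N ≥ 27272.73; 2^14 = 16384, 2^15 = 32768.
Minimum N = 15.

15 bits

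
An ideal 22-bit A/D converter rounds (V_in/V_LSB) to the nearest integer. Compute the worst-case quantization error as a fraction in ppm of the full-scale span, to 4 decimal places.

0.1192 ppm

Rounding → worst-case error = ½ LSB = V_FS/2^23, so 1e+06/8388608 = 0.119209 ppm of full scale.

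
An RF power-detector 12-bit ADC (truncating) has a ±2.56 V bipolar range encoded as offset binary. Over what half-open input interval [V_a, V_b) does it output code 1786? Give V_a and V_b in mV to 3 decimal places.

[-327.500 mV, -326.250 mV)

LSB = 5.12/2^12 = 1.250 mV.
V_a = V_low + 1786·LSB = -0.3275 V; V_b = V_low + 1787·LSB = -0.32625 V.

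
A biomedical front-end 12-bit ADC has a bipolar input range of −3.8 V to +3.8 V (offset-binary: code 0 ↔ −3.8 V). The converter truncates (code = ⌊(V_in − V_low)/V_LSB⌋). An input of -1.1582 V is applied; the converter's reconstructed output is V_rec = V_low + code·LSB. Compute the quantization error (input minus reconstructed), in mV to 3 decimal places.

One LSB is 7.6 V / 4096 = 1.855 mV.
(V_in − V_low)/LSB = (-1.1582 − (−3.8))/0.00185547 = 1423.7912 → code 1423 (floor).
V_rec = (−3.8) + 1423·0.00185547 = -1.159668 V.
V_in − V_rec = 0.00146797 V = 1.468 mV.

1.468 mV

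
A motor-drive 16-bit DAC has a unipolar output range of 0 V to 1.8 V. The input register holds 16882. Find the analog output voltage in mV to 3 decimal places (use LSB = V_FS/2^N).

LSB = 1.8 V / 2^16 = 27.47 µV.
V_out = 0 + 16882 × 2.74658e-05 V = 0.463678 V.
= 463.678 mV.

463.678 mV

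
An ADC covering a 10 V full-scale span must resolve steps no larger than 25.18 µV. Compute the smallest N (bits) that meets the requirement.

19 bits

Number of steps required ≥ 10 V / 25.18 µV = 397140.59.
Need 2^N ≥ 397140.59; 2^18 = 262144, 2^19 = 524288.
Minimum N = 19.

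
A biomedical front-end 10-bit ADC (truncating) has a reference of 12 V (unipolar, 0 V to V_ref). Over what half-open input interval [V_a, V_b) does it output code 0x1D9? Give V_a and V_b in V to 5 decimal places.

[5.54297 V, 5.55469 V)

LSB = 12/2^10 = 11.719 mV.
Code 0x1D9 = 473 decimal.
V_a = V_low + 473·LSB = 5.54297 V; V_b = V_low + 474·LSB = 5.55469 V.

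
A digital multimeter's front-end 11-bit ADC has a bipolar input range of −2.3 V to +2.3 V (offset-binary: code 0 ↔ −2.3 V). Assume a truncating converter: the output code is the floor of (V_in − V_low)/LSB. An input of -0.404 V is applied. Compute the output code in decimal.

code 844

Full-scale span = 4.6 V; LSB = 4.6/2^11 = 2.246 mV.
(-0.404 − (−2.3)) / 0.00224609 = 844.132 LSBs.
⌊·⌋(844.132) = 844.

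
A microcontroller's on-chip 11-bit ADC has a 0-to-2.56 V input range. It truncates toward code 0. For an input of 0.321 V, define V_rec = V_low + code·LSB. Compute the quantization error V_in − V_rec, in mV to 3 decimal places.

1.000 mV

One LSB is 2.56 V / 2048 = 1.250 mV.
(0.321 − 0)/0.00125 = 256.8000; ⌊·⌋ gives code 256.
V_rec = 0 + 256·0.00125 = 0.32 V.
Error = 0.321 − 0.32 = 0.001 V = 1.000 mV.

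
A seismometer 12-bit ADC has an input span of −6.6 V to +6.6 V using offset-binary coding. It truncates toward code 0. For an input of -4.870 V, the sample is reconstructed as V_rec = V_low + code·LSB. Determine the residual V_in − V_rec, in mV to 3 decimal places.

One LSB is 13.2 V / 4096 = 3.223 mV.
(V_in − V_low)/LSB = (-4.870 − (−6.6))/0.00322266 = 536.8242 → code 536 (floor).
Reconstructed: -4.8726563 V.
V_in − V_rec = 0.00265625 V = 2.656 mV.

2.656 mV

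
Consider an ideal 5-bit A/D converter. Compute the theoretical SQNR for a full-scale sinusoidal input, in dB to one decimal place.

31.9 dB

SNR ≈ 6.02·N + 1.76 dB = 6.02·5 + 1.76 = 31.86 dB.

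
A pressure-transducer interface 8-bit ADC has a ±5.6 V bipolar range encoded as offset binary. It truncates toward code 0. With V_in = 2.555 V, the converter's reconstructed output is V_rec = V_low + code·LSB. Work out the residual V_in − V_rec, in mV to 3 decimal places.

LSB = 11.2/2^8 = 43.750 mV.
(2.555 − (−5.6))/0.04375 = 186.4000; ⌊·⌋ gives code 186.
Code 186 maps back to (−5.6) + 186×0.04375 V = 2.5375 V.
Difference: 0.0175 V → 17.500 mV.

17.500 mV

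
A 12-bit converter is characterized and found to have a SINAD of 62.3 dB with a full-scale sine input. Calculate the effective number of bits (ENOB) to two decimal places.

ENOB = (SINAD − 1.76) / 6.02 = (62.3 − 1.76)/6.02 = 10.056.

10.06 bits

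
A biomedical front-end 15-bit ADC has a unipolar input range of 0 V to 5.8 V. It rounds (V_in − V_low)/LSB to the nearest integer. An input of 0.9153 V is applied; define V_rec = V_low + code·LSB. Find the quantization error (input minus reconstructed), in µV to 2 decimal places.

Step size: 5.8 V ÷ 2^15 = 177.00 µV.
(0.9153 − 0)/0.000177002 = 5171.1294; round gives code 5171.
V_rec = 0 + 5171·0.000177002 = 0.9152771 V.
Error = 0.9153 − 0.9152771 = 2.29004e-05 V = 22.90 µV.

22.90 µV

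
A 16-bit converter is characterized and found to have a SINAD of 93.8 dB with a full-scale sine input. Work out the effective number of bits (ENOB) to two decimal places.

ENOB = (SINAD − 1.76) / 6.02 = (93.8 − 1.76)/6.02 = 15.289.

15.29 bits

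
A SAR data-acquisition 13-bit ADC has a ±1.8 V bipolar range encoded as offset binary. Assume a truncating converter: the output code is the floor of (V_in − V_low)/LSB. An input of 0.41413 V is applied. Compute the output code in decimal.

With 8192 levels over 3.6 V, one step is 439.45 µV.
Input sits at 5038.376 steps above V_low.
⌊·⌋(5038.376) = 5038.

code 5038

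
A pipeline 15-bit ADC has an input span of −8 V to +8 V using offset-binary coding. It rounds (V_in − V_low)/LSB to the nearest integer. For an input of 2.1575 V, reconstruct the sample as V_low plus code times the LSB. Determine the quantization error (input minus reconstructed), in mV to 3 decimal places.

-0.215 mV

One LSB is 16 V / 32768 = 488.28 µV.
Scaled input = 20802.5600 LSBs, so code = 20803.
Code 20803 maps back to (−8) + 20803×0.000488281 V = 2.1577148 V.
V_in − V_rec = -0.000214844 V = -0.215 mV.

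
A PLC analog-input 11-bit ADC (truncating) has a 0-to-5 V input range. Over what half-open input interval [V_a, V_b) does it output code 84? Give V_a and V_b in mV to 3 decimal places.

LSB = 5/2^11 = 2.441 mV.
V_a = V_low + 84·LSB = 0.205078 V; V_b = V_low + 85·LSB = 0.20752 V.

[205.078 mV, 207.520 mV)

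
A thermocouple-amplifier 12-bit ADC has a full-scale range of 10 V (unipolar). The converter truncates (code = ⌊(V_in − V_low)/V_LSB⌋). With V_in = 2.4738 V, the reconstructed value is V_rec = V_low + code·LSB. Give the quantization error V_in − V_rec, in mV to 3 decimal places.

0.655 mV

One LSB is 10 V / 4096 = 2.441 mV.
(2.4738 − 0)/0.00244141 = 1013.2685; ⌊·⌋ gives code 1013.
Code 1013 maps back to 0 + 1013×0.00244141 V = 2.4731445 V.
Difference: 0.000655469 V → 0.655 mV.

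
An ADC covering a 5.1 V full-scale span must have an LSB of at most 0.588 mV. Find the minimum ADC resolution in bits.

14 bits

Number of steps required ≥ 5.1 V / 0.588 mV = 8673.47.
Need 2^N ≥ 8673.47; 2^13 = 8192, 2^14 = 16384.
Minimum N = 14.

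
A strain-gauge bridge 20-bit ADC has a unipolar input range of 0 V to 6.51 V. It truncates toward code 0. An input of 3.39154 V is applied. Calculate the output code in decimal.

LSB = 6.51 V / 1048576 = 6.21 µV.
Input sits at 546280.714 steps above V_low.
So the output code is 546280.

code 546280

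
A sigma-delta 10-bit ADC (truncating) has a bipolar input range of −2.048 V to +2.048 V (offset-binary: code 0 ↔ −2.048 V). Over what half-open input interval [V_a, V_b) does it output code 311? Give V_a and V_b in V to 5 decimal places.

[-0.80400 V, -0.80000 V)

LSB = 4.096/2^10 = 4.000 mV.
V_a = V_low + 311·LSB = -0.804 V; V_b = V_low + 312·LSB = -0.8 V.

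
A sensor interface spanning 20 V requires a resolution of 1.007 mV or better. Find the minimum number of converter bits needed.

15 bits

Number of steps required ≥ 20 V / 1.007 mV = 19860.97.
Need 2^N ≥ 19860.97; 2^14 = 16384, 2^15 = 32768.
Minimum N = 15.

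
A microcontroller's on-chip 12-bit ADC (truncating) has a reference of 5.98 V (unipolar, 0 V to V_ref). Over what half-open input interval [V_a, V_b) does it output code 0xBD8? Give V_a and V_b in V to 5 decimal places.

[4.42660 V, 4.42806 V)

LSB = 5.98/2^12 = 1.460 mV.
Code 0xBD8 = 3032 decimal.
V_a = V_low + 3032·LSB = 4.4266 V; V_b = V_low + 3033·LSB = 4.42806 V.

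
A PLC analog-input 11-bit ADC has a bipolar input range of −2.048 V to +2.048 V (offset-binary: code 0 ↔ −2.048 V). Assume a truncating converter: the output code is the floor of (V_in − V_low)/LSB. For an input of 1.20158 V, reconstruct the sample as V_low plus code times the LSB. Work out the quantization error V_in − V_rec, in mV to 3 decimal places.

1.580 mV

Step size: 4.096 V ÷ 2^11 = 2.000 mV.
Scaled input = 1624.7900 LSBs, so code = 1624.
Code 1624 maps back to (−2.048) + 1624×0.002 V = 1.2 V.
V_in − V_rec = 0.00158 V = 1.580 mV.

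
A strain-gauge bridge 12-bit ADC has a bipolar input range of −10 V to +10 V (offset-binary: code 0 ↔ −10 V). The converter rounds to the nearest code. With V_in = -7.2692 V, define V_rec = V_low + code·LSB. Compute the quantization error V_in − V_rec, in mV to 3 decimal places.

1.308 mV

One LSB is 20 V / 4096 = 4.883 mV.
(-7.2692 − (−10))/0.00488281 = 559.2678; round gives code 559.
Reconstructed: -7.2705078 V.
Error = -7.2692 − (−7.2705078) = 0.00130781 V = 1.308 mV.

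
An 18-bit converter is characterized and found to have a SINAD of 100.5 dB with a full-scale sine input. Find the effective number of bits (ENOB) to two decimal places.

ENOB = (SINAD − 1.76) / 6.02 = (100.5 − 1.76)/6.02 = 16.402.

16.40 bits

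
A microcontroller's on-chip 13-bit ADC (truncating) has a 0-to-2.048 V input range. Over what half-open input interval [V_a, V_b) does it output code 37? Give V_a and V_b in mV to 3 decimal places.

LSB = 2.048/2^13 = 250.00 µV.
V_a = V_low + 37·LSB = 0.00925 V; V_b = V_low + 38·LSB = 0.0095 V.

[9.250 mV, 9.500 mV)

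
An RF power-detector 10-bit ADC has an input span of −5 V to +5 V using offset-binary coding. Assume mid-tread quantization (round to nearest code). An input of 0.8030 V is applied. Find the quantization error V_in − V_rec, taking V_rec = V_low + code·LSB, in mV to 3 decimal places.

LSB = 10/2^10 = 9.766 mV.
Scaled input = 594.2272 LSBs, so code = 594.
Code 594 maps back to (−5) + 594×0.00976562 V = 0.80078125 V.
V_in − V_rec = 0.00221875 V = 2.219 mV.

2.219 mV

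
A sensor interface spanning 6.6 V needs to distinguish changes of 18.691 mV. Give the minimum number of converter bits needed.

9 bits

Number of steps required ≥ 6.6 V / 18.691 mV = 353.11.
Need 2^N ≥ 353.11; 2^8 = 256, 2^9 = 512.
Minimum N = 9.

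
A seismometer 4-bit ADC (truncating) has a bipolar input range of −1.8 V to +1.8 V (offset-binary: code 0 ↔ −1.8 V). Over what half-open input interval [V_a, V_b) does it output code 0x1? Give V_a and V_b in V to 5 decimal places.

LSB = 3.6/2^4 = 225.000 mV.
Code 0x1 = 1 decimal.
V_a = V_low + 1·LSB = -1.575 V; V_b = V_low + 2·LSB = -1.35 V.

[-1.57500 V, -1.35000 V)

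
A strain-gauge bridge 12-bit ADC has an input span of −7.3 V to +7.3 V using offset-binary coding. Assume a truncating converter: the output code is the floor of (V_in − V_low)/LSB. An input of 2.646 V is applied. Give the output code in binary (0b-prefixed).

code 0b101011100110 (decimal 2790)

LSB = 14.6 V / 4096 = 3.564 mV.
(V_in − V_low)/LSB = (2.646 − (−7.3)) / 0.00356445 = 2790.330.
Floor → code 2790.
In binary (0b-prefixed): 0b101011100110.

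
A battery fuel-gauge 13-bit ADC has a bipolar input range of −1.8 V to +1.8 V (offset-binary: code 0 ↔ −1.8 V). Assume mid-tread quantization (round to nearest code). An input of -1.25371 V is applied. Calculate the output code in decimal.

code 1243

With 8192 levels over 3.6 V, one step is 439.45 µV.
(-1.25371 − (−1.8)) / 0.000439453 = 1243.113 LSBs.
round(1243.113) = 1243.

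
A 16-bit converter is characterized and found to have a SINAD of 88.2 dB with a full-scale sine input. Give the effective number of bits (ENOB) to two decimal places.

14.36 bits

ENOB = (SINAD − 1.76) / 6.02 = (88.2 − 1.76)/6.02 = 14.359.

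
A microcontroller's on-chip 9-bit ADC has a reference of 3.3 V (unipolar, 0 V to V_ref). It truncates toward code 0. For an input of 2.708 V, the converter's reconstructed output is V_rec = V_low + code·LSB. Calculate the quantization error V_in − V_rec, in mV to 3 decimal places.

Step size: 3.3 V ÷ 2^9 = 6.445 mV.
Scaled input = 420.1503 LSBs, so code = 420.
V_rec = 0 + 420·0.00644531 = 2.7070312 V.
Difference: 0.00096875 V → 0.969 mV.

0.969 mV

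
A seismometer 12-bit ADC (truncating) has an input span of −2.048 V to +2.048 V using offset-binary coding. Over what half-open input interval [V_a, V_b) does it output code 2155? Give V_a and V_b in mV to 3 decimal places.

[107.000 mV, 108.000 mV)

LSB = 4.096/2^12 = 1.000 mV.
V_a = V_low + 2155·LSB = 0.107 V; V_b = V_low + 2156·LSB = 0.108 V.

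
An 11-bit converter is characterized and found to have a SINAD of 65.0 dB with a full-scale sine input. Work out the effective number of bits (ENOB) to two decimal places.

10.50 bits

ENOB = (SINAD − 1.76) / 6.02 = (65.0 − 1.76)/6.02 = 10.505.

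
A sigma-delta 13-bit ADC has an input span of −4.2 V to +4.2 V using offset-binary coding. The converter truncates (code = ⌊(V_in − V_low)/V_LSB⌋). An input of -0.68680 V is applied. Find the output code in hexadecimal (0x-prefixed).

Full-scale span = 8.4 V; LSB = 8.4/2^13 = 1.025 mV.
(V_in − V_low)/LSB = (-0.68680 − (−4.2)) / 0.00102539 = 3426.206.
⌊·⌋(3426.206) = 3426.
In hexadecimal (0x-prefixed): 0xD62.

code 0xD62 (decimal 3426)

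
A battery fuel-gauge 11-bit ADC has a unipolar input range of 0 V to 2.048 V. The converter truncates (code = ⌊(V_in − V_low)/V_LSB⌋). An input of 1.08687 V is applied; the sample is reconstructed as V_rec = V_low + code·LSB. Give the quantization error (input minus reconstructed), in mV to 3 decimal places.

One LSB is 2.048 V / 2048 = 1.000 mV.
(V_in − V_low)/LSB = (1.08687 − 0)/0.001 = 1086.8700 → code 1086 (floor).
Reconstructed: 1.086 V.
V_in − V_rec = 0.00087 V = 0.870 mV.

0.870 mV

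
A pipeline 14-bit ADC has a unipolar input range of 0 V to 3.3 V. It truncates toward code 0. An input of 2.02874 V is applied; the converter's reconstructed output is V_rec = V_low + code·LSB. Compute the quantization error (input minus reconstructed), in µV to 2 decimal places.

Step size: 3.3 V ÷ 2^14 = 201.42 µV.
Scaled input = 10072.3867 LSBs, so code = 10072.
Code 10072 maps back to 0 + 10072×0.000201416 V = 2.0286621 V.
Error = 2.02874 − 2.0286621 = 7.78906e-05 V = 77.89 µV.

77.89 µV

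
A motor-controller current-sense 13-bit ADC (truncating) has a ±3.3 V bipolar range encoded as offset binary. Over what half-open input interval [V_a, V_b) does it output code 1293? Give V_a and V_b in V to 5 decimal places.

[-2.25828 V, -2.25747 V)

LSB = 6.6/2^13 = 0.806 mV.
V_a = V_low + 1293·LSB = -2.25828 V; V_b = V_low + 1294·LSB = -2.25747 V.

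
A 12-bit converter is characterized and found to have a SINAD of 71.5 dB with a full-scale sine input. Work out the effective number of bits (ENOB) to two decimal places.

ENOB = (SINAD − 1.76) / 6.02 = (71.5 − 1.76)/6.02 = 11.585.

11.58 bits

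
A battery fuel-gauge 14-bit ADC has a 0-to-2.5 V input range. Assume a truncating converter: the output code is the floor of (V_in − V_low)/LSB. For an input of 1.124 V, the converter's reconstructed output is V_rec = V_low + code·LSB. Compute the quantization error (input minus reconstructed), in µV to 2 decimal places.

Step size: 2.5 V ÷ 2^14 = 152.59 µV.
(1.124 − 0)/0.000152588 = 7366.2464; ⌊·⌋ gives code 7366.
V_rec = 0 + 7366·0.000152588 = 1.1239624 V.
V_in − V_rec = 3.75977e-05 V = 37.60 µV.

37.60 µV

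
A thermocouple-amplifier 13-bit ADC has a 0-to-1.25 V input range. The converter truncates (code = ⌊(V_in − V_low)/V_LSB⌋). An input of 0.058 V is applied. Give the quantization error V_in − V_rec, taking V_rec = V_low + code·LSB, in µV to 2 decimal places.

LSB = 1.25/2^13 = 152.59 µV.
(0.058 − 0)/0.000152588 = 380.1088; ⌊·⌋ gives code 380.
Code 380 maps back to 0 + 380×0.000152588 V = 0.057983398 V.
Difference: 1.66016e-05 V → 16.60 µV.

16.60 µV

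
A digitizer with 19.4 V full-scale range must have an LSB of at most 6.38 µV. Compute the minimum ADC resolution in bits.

Number of steps required ≥ 19.4 V / 6.38 µV = 3040752.35.
Need 2^N ≥ 3040752.35; 2^21 = 2097152, 2^22 = 4194304.
Minimum N = 22.

22 bits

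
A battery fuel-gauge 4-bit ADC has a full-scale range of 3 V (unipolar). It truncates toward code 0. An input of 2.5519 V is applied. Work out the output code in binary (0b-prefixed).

LSB = 3 V / 16 = 187.500 mV.
(2.5519 − 0) / 0.1875 = 13.610 LSBs.
Floor → code 13.
In binary (0b-prefixed): 0b1101.

code 0b1101 (decimal 13)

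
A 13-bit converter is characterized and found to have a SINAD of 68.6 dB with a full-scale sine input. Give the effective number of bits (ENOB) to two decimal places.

11.10 bits

ENOB = (SINAD − 1.76) / 6.02 = (68.6 − 1.76)/6.02 = 11.103.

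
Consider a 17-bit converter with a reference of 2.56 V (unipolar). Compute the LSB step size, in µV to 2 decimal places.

19.53 µV

Full-scale span = 2.56 V.
LSB = 2.56 / 2^17 = 2.56 / 131072 = 1.95313e-05 V = 19.53 µV.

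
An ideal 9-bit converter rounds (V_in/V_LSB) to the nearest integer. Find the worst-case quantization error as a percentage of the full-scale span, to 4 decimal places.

0.0977 %

Rounding → worst-case error = ½ LSB = V_FS/2^10, so 100/1024 = 0.0976562 % of full scale.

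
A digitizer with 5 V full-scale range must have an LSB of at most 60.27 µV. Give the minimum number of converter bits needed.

Number of steps required ≥ 5 V / 60.27 µV = 82960.01.
Need 2^N ≥ 82960.01; 2^16 = 65536, 2^17 = 131072.
Minimum N = 17.

17 bits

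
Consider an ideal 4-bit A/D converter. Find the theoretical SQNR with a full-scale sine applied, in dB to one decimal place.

SNR ≈ 6.02·N + 1.76 dB = 6.02·4 + 1.76 = 25.84 dB.

25.8 dB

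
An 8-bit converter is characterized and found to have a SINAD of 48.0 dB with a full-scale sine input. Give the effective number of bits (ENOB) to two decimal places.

7.68 bits

ENOB = (SINAD − 1.76) / 6.02 = (48.0 − 1.76)/6.02 = 7.681.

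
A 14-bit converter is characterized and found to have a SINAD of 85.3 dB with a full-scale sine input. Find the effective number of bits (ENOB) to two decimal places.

13.88 bits

ENOB = (SINAD − 1.76) / 6.02 = (85.3 − 1.76)/6.02 = 13.877.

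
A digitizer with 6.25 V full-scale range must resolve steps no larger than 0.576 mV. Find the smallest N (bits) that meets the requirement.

Number of steps required ≥ 6.25 V / 0.576 mV = 10850.69.
Need 2^N ≥ 10850.69; 2^13 = 8192, 2^14 = 16384.
Minimum N = 14.

14 bits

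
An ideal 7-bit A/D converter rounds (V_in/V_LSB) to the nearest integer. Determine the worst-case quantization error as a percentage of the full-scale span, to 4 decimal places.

Rounding → worst-case error = ½ LSB = V_FS/2^8, so 100/256 = 0.390625 % of full scale.

0.3906 %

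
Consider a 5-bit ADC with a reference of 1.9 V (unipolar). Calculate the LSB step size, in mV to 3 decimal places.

59.375 mV

Full-scale span = 1.9 V.
LSB = 1.9 / 2^5 = 1.9 / 32 = 0.059375 V = 59.375 mV.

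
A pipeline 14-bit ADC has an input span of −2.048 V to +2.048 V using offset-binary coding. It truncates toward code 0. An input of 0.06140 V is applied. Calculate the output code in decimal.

code 8437

With 16384 levels over 4.096 V, one step is 250.00 µV.
(0.06140 − (−2.048)) / 0.00025 = 8437.600 LSBs.
So the output code is 8437.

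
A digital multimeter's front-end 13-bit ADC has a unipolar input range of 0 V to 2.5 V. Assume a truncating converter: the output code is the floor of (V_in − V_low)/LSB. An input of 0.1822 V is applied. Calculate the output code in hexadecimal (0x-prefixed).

Full-scale span = 2.5 V; LSB = 2.5/2^13 = 305.18 µV.
(V_in − V_low)/LSB = (0.1822 − 0) / 0.000305176 = 597.033.
⌊·⌋(597.033) = 597.
In hexadecimal (0x-prefixed): 0x255.

code 0x255 (decimal 597)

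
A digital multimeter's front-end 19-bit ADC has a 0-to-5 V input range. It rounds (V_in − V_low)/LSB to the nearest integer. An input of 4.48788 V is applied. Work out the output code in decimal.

code 470588

With 524288 levels over 5 V, one step is 9.54 µV.
(V_in − V_low)/LSB = (4.48788 − 0) / 9.53674e-06 = 470588.326.
Round → code 470588.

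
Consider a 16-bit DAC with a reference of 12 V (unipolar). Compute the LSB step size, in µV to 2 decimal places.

Full-scale span = 12 V.
LSB = 12 / 2^16 = 12 / 65536 = 0.000183105 V = 183.11 µV.

183.11 µV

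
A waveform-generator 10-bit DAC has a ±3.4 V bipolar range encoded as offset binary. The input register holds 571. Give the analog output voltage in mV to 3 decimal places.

LSB = 6.8 V / 2^10 = 6.641 mV.
V_out = (−3.4) + 571 × 0.00664062 V = 0.391797 V.
= 391.797 mV.

391.797 mV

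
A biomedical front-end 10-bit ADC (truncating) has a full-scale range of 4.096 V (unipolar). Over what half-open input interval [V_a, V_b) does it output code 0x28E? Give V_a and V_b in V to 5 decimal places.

[2.61600 V, 2.62000 V)

LSB = 4.096/2^10 = 4.000 mV.
Code 0x28E = 654 decimal.
V_a = V_low + 654·LSB = 2.616 V; V_b = V_low + 655·LSB = 2.62 V.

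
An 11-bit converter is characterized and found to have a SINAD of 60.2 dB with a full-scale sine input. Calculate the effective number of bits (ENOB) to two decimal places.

9.71 bits

ENOB = (SINAD − 1.76) / 6.02 = (60.2 − 1.76)/6.02 = 9.708.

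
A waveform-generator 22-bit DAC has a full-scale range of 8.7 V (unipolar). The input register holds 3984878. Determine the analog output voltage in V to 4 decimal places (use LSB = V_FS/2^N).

LSB = 8.7 V / 2^22 = 2.07 µV.
V_out = 0 + 3984878 × 2.07424e-06 V = 8.2656 V.

8.2656 V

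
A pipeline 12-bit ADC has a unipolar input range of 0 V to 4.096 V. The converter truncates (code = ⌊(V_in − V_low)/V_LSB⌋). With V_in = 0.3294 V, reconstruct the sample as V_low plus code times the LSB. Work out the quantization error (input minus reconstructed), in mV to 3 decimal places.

0.400 mV

One LSB is 4.096 V / 4096 = 1.000 mV.
(V_in − V_low)/LSB = (0.3294 − 0)/0.001 = 329.4000 → code 329 (floor).
Code 329 maps back to 0 + 329×0.001 V = 0.329 V.
V_in − V_rec = 0.0004 V = 0.400 mV.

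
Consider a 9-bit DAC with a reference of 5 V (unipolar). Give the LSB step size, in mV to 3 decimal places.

Full-scale span = 5 V.
LSB = 5 / 2^9 = 5 / 512 = 0.00976562 V = 9.766 mV.

9.766 mV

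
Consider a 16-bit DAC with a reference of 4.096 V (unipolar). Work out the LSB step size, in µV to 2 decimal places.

62.50 µV

Full-scale span = 4.096 V.
LSB = 4.096 / 2^16 = 4.096 / 65536 = 6.25e-05 V = 62.50 µV.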